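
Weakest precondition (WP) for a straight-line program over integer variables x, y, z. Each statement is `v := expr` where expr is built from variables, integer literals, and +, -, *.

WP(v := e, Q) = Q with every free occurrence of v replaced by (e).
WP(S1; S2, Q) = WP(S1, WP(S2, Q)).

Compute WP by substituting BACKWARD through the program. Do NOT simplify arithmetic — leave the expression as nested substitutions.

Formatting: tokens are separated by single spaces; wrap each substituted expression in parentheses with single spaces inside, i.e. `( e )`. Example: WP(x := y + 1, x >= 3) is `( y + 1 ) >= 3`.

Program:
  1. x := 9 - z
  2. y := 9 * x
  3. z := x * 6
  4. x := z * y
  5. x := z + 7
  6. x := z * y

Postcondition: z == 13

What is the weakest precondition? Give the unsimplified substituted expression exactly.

post: z == 13
stmt 6: x := z * y  -- replace 0 occurrence(s) of x with (z * y)
  => z == 13
stmt 5: x := z + 7  -- replace 0 occurrence(s) of x with (z + 7)
  => z == 13
stmt 4: x := z * y  -- replace 0 occurrence(s) of x with (z * y)
  => z == 13
stmt 3: z := x * 6  -- replace 1 occurrence(s) of z with (x * 6)
  => ( x * 6 ) == 13
stmt 2: y := 9 * x  -- replace 0 occurrence(s) of y with (9 * x)
  => ( x * 6 ) == 13
stmt 1: x := 9 - z  -- replace 1 occurrence(s) of x with (9 - z)
  => ( ( 9 - z ) * 6 ) == 13

Answer: ( ( 9 - z ) * 6 ) == 13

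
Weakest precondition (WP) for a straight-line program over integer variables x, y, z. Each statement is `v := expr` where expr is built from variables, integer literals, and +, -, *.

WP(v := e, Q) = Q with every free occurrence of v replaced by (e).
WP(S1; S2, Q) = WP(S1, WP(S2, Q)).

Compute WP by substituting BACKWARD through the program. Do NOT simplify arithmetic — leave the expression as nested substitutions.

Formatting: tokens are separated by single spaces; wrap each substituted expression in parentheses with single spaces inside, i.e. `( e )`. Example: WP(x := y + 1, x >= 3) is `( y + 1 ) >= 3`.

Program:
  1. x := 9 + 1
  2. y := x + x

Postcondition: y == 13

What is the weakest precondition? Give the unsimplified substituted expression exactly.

Answer: ( ( 9 + 1 ) + ( 9 + 1 ) ) == 13

Derivation:
post: y == 13
stmt 2: y := x + x  -- replace 1 occurrence(s) of y with (x + x)
  => ( x + x ) == 13
stmt 1: x := 9 + 1  -- replace 2 occurrence(s) of x with (9 + 1)
  => ( ( 9 + 1 ) + ( 9 + 1 ) ) == 13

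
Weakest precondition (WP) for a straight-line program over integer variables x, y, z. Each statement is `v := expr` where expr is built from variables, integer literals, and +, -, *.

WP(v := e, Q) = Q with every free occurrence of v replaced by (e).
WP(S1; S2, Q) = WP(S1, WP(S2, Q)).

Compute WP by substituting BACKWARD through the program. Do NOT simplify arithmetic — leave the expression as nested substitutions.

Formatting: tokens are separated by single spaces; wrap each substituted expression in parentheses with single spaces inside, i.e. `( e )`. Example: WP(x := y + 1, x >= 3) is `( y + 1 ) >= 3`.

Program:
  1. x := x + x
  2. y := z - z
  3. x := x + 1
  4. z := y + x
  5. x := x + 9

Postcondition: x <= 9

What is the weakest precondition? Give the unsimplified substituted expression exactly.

Answer: ( ( ( x + x ) + 1 ) + 9 ) <= 9

Derivation:
post: x <= 9
stmt 5: x := x + 9  -- replace 1 occurrence(s) of x with (x + 9)
  => ( x + 9 ) <= 9
stmt 4: z := y + x  -- replace 0 occurrence(s) of z with (y + x)
  => ( x + 9 ) <= 9
stmt 3: x := x + 1  -- replace 1 occurrence(s) of x with (x + 1)
  => ( ( x + 1 ) + 9 ) <= 9
stmt 2: y := z - z  -- replace 0 occurrence(s) of y with (z - z)
  => ( ( x + 1 ) + 9 ) <= 9
stmt 1: x := x + x  -- replace 1 occurrence(s) of x with (x + x)
  => ( ( ( x + x ) + 1 ) + 9 ) <= 9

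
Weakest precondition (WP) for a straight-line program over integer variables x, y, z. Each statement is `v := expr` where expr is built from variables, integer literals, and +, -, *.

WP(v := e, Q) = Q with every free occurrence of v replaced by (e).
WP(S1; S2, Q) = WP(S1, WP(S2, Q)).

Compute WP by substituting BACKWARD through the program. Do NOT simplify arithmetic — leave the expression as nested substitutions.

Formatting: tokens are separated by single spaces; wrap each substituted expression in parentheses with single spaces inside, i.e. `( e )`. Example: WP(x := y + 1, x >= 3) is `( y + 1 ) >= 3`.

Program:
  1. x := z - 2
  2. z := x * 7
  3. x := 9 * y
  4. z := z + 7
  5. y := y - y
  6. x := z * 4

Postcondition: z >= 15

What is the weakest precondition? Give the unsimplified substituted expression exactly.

post: z >= 15
stmt 6: x := z * 4  -- replace 0 occurrence(s) of x with (z * 4)
  => z >= 15
stmt 5: y := y - y  -- replace 0 occurrence(s) of y with (y - y)
  => z >= 15
stmt 4: z := z + 7  -- replace 1 occurrence(s) of z with (z + 7)
  => ( z + 7 ) >= 15
stmt 3: x := 9 * y  -- replace 0 occurrence(s) of x with (9 * y)
  => ( z + 7 ) >= 15
stmt 2: z := x * 7  -- replace 1 occurrence(s) of z with (x * 7)
  => ( ( x * 7 ) + 7 ) >= 15
stmt 1: x := z - 2  -- replace 1 occurrence(s) of x with (z - 2)
  => ( ( ( z - 2 ) * 7 ) + 7 ) >= 15

Answer: ( ( ( z - 2 ) * 7 ) + 7 ) >= 15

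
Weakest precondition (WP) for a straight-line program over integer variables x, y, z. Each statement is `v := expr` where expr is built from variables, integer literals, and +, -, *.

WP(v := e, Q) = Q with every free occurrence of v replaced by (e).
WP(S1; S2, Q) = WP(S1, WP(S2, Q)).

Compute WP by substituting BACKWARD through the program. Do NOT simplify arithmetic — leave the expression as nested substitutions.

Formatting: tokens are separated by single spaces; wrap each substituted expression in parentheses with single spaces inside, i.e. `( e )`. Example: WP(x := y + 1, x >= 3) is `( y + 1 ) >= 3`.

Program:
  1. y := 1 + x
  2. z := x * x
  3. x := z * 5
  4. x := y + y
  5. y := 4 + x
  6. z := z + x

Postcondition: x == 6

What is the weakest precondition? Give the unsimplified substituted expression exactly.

Answer: ( ( 1 + x ) + ( 1 + x ) ) == 6

Derivation:
post: x == 6
stmt 6: z := z + x  -- replace 0 occurrence(s) of z with (z + x)
  => x == 6
stmt 5: y := 4 + x  -- replace 0 occurrence(s) of y with (4 + x)
  => x == 6
stmt 4: x := y + y  -- replace 1 occurrence(s) of x with (y + y)
  => ( y + y ) == 6
stmt 3: x := z * 5  -- replace 0 occurrence(s) of x with (z * 5)
  => ( y + y ) == 6
stmt 2: z := x * x  -- replace 0 occurrence(s) of z with (x * x)
  => ( y + y ) == 6
stmt 1: y := 1 + x  -- replace 2 occurrence(s) of y with (1 + x)
  => ( ( 1 + x ) + ( 1 + x ) ) == 6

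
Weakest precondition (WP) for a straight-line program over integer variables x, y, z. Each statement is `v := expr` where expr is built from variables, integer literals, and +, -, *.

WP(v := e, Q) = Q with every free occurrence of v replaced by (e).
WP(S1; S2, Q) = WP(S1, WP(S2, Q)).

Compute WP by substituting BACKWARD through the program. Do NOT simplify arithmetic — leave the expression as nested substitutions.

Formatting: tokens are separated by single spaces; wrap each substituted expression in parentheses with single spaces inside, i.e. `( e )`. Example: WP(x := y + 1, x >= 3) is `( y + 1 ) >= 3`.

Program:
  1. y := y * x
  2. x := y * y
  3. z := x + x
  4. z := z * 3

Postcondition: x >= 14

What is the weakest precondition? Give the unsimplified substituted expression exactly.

post: x >= 14
stmt 4: z := z * 3  -- replace 0 occurrence(s) of z with (z * 3)
  => x >= 14
stmt 3: z := x + x  -- replace 0 occurrence(s) of z with (x + x)
  => x >= 14
stmt 2: x := y * y  -- replace 1 occurrence(s) of x with (y * y)
  => ( y * y ) >= 14
stmt 1: y := y * x  -- replace 2 occurrence(s) of y with (y * x)
  => ( ( y * x ) * ( y * x ) ) >= 14

Answer: ( ( y * x ) * ( y * x ) ) >= 14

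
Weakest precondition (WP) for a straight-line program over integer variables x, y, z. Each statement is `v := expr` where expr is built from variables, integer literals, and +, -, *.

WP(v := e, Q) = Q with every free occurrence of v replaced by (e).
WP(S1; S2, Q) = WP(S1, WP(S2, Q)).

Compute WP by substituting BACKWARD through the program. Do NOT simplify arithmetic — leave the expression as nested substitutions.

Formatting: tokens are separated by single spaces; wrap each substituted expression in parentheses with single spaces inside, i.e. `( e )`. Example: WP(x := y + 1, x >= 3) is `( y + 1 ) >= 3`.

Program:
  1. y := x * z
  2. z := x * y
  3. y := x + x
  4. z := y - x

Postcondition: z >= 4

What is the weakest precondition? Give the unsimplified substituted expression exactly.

post: z >= 4
stmt 4: z := y - x  -- replace 1 occurrence(s) of z with (y - x)
  => ( y - x ) >= 4
stmt 3: y := x + x  -- replace 1 occurrence(s) of y with (x + x)
  => ( ( x + x ) - x ) >= 4
stmt 2: z := x * y  -- replace 0 occurrence(s) of z with (x * y)
  => ( ( x + x ) - x ) >= 4
stmt 1: y := x * z  -- replace 0 occurrence(s) of y with (x * z)
  => ( ( x + x ) - x ) >= 4

Answer: ( ( x + x ) - x ) >= 4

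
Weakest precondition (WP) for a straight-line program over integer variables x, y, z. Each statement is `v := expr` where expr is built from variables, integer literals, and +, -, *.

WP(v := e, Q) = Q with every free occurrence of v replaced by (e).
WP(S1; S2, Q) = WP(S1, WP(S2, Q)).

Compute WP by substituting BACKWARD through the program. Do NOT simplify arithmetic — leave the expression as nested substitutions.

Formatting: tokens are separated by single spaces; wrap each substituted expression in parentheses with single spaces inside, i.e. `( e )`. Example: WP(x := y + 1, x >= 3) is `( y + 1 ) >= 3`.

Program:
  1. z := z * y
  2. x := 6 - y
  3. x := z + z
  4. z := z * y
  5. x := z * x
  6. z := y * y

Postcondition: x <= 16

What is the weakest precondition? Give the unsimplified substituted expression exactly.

Answer: ( ( ( z * y ) * y ) * ( ( z * y ) + ( z * y ) ) ) <= 16

Derivation:
post: x <= 16
stmt 6: z := y * y  -- replace 0 occurrence(s) of z with (y * y)
  => x <= 16
stmt 5: x := z * x  -- replace 1 occurrence(s) of x with (z * x)
  => ( z * x ) <= 16
stmt 4: z := z * y  -- replace 1 occurrence(s) of z with (z * y)
  => ( ( z * y ) * x ) <= 16
stmt 3: x := z + z  -- replace 1 occurrence(s) of x with (z + z)
  => ( ( z * y ) * ( z + z ) ) <= 16
stmt 2: x := 6 - y  -- replace 0 occurrence(s) of x with (6 - y)
  => ( ( z * y ) * ( z + z ) ) <= 16
stmt 1: z := z * y  -- replace 3 occurrence(s) of z with (z * y)
  => ( ( ( z * y ) * y ) * ( ( z * y ) + ( z * y ) ) ) <= 16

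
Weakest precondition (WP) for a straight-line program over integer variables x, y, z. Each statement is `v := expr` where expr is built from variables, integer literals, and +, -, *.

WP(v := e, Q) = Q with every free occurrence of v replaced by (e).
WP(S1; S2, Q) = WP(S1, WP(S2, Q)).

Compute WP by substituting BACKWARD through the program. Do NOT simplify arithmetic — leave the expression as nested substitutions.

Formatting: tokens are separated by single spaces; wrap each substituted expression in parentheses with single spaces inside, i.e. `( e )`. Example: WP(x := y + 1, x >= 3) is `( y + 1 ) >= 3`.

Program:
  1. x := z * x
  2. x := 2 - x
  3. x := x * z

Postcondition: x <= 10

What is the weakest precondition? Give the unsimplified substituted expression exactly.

Answer: ( ( 2 - ( z * x ) ) * z ) <= 10

Derivation:
post: x <= 10
stmt 3: x := x * z  -- replace 1 occurrence(s) of x with (x * z)
  => ( x * z ) <= 10
stmt 2: x := 2 - x  -- replace 1 occurrence(s) of x with (2 - x)
  => ( ( 2 - x ) * z ) <= 10
stmt 1: x := z * x  -- replace 1 occurrence(s) of x with (z * x)
  => ( ( 2 - ( z * x ) ) * z ) <= 10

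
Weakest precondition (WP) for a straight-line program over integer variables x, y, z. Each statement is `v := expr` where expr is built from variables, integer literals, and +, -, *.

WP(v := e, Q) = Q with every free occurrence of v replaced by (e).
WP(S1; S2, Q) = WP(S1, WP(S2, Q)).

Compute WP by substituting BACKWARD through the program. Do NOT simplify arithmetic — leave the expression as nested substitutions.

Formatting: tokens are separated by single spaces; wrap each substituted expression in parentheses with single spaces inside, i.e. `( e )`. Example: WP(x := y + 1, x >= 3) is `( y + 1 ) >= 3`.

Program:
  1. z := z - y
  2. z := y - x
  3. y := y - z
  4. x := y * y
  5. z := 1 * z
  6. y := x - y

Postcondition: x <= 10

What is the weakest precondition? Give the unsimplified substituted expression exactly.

Answer: ( ( y - ( y - x ) ) * ( y - ( y - x ) ) ) <= 10

Derivation:
post: x <= 10
stmt 6: y := x - y  -- replace 0 occurrence(s) of y with (x - y)
  => x <= 10
stmt 5: z := 1 * z  -- replace 0 occurrence(s) of z with (1 * z)
  => x <= 10
stmt 4: x := y * y  -- replace 1 occurrence(s) of x with (y * y)
  => ( y * y ) <= 10
stmt 3: y := y - z  -- replace 2 occurrence(s) of y with (y - z)
  => ( ( y - z ) * ( y - z ) ) <= 10
stmt 2: z := y - x  -- replace 2 occurrence(s) of z with (y - x)
  => ( ( y - ( y - x ) ) * ( y - ( y - x ) ) ) <= 10
stmt 1: z := z - y  -- replace 0 occurrence(s) of z with (z - y)
  => ( ( y - ( y - x ) ) * ( y - ( y - x ) ) ) <= 10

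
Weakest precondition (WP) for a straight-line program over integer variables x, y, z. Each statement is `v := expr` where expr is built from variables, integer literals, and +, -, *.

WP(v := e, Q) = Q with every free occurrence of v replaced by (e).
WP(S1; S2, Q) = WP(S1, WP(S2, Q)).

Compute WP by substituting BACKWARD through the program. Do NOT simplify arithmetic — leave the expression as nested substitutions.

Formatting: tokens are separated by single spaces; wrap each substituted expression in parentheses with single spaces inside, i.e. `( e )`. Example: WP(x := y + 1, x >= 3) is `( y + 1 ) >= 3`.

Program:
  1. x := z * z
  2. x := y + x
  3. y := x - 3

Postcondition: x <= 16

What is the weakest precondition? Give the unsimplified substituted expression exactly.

Answer: ( y + ( z * z ) ) <= 16

Derivation:
post: x <= 16
stmt 3: y := x - 3  -- replace 0 occurrence(s) of y with (x - 3)
  => x <= 16
stmt 2: x := y + x  -- replace 1 occurrence(s) of x with (y + x)
  => ( y + x ) <= 16
stmt 1: x := z * z  -- replace 1 occurrence(s) of x with (z * z)
  => ( y + ( z * z ) ) <= 16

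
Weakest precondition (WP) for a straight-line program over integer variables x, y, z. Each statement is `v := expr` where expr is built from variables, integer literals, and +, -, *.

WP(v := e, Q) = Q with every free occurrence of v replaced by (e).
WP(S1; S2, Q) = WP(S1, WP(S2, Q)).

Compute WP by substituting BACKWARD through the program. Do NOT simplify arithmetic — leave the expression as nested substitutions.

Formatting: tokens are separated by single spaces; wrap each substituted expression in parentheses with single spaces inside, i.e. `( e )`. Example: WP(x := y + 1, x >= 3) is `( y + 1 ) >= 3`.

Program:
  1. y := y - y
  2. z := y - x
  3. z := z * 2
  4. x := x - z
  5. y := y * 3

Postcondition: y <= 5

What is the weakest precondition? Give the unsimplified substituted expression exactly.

Answer: ( ( y - y ) * 3 ) <= 5

Derivation:
post: y <= 5
stmt 5: y := y * 3  -- replace 1 occurrence(s) of y with (y * 3)
  => ( y * 3 ) <= 5
stmt 4: x := x - z  -- replace 0 occurrence(s) of x with (x - z)
  => ( y * 3 ) <= 5
stmt 3: z := z * 2  -- replace 0 occurrence(s) of z with (z * 2)
  => ( y * 3 ) <= 5
stmt 2: z := y - x  -- replace 0 occurrence(s) of z with (y - x)
  => ( y * 3 ) <= 5
stmt 1: y := y - y  -- replace 1 occurrence(s) of y with (y - y)
  => ( ( y - y ) * 3 ) <= 5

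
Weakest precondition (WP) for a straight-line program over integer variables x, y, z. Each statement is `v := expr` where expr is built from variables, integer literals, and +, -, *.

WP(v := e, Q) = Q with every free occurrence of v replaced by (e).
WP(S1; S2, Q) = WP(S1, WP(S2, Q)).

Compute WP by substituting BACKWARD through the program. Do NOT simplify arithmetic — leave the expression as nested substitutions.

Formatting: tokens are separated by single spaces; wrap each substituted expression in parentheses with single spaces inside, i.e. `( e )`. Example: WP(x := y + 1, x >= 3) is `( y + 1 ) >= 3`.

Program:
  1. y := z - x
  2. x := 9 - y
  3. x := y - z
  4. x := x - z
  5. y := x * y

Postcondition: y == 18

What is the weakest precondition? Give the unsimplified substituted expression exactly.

post: y == 18
stmt 5: y := x * y  -- replace 1 occurrence(s) of y with (x * y)
  => ( x * y ) == 18
stmt 4: x := x - z  -- replace 1 occurrence(s) of x with (x - z)
  => ( ( x - z ) * y ) == 18
stmt 3: x := y - z  -- replace 1 occurrence(s) of x with (y - z)
  => ( ( ( y - z ) - z ) * y ) == 18
stmt 2: x := 9 - y  -- replace 0 occurrence(s) of x with (9 - y)
  => ( ( ( y - z ) - z ) * y ) == 18
stmt 1: y := z - x  -- replace 2 occurrence(s) of y with (z - x)
  => ( ( ( ( z - x ) - z ) - z ) * ( z - x ) ) == 18

Answer: ( ( ( ( z - x ) - z ) - z ) * ( z - x ) ) == 18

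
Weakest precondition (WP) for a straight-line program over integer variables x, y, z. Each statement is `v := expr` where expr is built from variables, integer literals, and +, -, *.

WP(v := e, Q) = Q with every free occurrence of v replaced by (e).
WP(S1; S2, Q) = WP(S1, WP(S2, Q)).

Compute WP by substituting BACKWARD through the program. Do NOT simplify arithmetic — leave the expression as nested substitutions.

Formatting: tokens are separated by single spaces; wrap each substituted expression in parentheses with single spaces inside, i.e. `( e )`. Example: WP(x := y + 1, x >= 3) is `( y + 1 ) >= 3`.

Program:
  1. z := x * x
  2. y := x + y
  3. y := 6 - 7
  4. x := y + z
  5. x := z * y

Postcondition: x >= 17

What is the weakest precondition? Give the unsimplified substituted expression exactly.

Answer: ( ( x * x ) * ( 6 - 7 ) ) >= 17

Derivation:
post: x >= 17
stmt 5: x := z * y  -- replace 1 occurrence(s) of x with (z * y)
  => ( z * y ) >= 17
stmt 4: x := y + z  -- replace 0 occurrence(s) of x with (y + z)
  => ( z * y ) >= 17
stmt 3: y := 6 - 7  -- replace 1 occurrence(s) of y with (6 - 7)
  => ( z * ( 6 - 7 ) ) >= 17
stmt 2: y := x + y  -- replace 0 occurrence(s) of y with (x + y)
  => ( z * ( 6 - 7 ) ) >= 17
stmt 1: z := x * x  -- replace 1 occurrence(s) of z with (x * x)
  => ( ( x * x ) * ( 6 - 7 ) ) >= 17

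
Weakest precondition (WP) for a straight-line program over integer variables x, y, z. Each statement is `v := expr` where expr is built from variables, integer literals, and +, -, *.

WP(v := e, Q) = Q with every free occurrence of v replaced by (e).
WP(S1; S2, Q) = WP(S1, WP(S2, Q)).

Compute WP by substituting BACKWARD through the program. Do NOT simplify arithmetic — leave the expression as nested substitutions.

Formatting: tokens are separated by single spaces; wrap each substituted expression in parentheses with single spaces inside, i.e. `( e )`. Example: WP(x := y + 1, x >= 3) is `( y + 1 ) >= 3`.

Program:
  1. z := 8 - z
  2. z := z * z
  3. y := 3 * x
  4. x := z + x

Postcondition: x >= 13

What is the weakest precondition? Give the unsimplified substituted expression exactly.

Answer: ( ( ( 8 - z ) * ( 8 - z ) ) + x ) >= 13

Derivation:
post: x >= 13
stmt 4: x := z + x  -- replace 1 occurrence(s) of x with (z + x)
  => ( z + x ) >= 13
stmt 3: y := 3 * x  -- replace 0 occurrence(s) of y with (3 * x)
  => ( z + x ) >= 13
stmt 2: z := z * z  -- replace 1 occurrence(s) of z with (z * z)
  => ( ( z * z ) + x ) >= 13
stmt 1: z := 8 - z  -- replace 2 occurrence(s) of z with (8 - z)
  => ( ( ( 8 - z ) * ( 8 - z ) ) + x ) >= 13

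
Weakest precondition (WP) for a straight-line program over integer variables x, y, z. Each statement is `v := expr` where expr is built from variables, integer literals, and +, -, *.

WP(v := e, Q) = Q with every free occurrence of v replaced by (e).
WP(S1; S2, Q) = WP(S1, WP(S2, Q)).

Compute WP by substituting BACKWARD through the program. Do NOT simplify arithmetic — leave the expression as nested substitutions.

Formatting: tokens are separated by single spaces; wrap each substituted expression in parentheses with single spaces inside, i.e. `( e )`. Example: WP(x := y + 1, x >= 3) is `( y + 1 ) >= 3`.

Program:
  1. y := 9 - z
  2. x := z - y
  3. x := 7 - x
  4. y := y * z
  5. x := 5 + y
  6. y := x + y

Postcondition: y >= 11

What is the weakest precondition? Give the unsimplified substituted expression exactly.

Answer: ( ( 5 + ( ( 9 - z ) * z ) ) + ( ( 9 - z ) * z ) ) >= 11

Derivation:
post: y >= 11
stmt 6: y := x + y  -- replace 1 occurrence(s) of y with (x + y)
  => ( x + y ) >= 11
stmt 5: x := 5 + y  -- replace 1 occurrence(s) of x with (5 + y)
  => ( ( 5 + y ) + y ) >= 11
stmt 4: y := y * z  -- replace 2 occurrence(s) of y with (y * z)
  => ( ( 5 + ( y * z ) ) + ( y * z ) ) >= 11
stmt 3: x := 7 - x  -- replace 0 occurrence(s) of x with (7 - x)
  => ( ( 5 + ( y * z ) ) + ( y * z ) ) >= 11
stmt 2: x := z - y  -- replace 0 occurrence(s) of x with (z - y)
  => ( ( 5 + ( y * z ) ) + ( y * z ) ) >= 11
stmt 1: y := 9 - z  -- replace 2 occurrence(s) of y with (9 - z)
  => ( ( 5 + ( ( 9 - z ) * z ) ) + ( ( 9 - z ) * z ) ) >= 11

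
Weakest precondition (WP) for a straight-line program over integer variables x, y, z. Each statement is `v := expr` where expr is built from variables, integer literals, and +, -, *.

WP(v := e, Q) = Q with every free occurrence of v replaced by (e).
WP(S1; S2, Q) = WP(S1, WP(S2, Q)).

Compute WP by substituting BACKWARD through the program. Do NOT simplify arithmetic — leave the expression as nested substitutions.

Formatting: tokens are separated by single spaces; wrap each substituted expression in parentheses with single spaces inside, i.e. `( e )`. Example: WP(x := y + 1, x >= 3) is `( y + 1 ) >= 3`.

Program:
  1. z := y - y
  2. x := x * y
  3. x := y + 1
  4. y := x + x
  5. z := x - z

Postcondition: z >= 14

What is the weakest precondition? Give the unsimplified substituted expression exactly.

post: z >= 14
stmt 5: z := x - z  -- replace 1 occurrence(s) of z with (x - z)
  => ( x - z ) >= 14
stmt 4: y := x + x  -- replace 0 occurrence(s) of y with (x + x)
  => ( x - z ) >= 14
stmt 3: x := y + 1  -- replace 1 occurrence(s) of x with (y + 1)
  => ( ( y + 1 ) - z ) >= 14
stmt 2: x := x * y  -- replace 0 occurrence(s) of x with (x * y)
  => ( ( y + 1 ) - z ) >= 14
stmt 1: z := y - y  -- replace 1 occurrence(s) of z with (y - y)
  => ( ( y + 1 ) - ( y - y ) ) >= 14

Answer: ( ( y + 1 ) - ( y - y ) ) >= 14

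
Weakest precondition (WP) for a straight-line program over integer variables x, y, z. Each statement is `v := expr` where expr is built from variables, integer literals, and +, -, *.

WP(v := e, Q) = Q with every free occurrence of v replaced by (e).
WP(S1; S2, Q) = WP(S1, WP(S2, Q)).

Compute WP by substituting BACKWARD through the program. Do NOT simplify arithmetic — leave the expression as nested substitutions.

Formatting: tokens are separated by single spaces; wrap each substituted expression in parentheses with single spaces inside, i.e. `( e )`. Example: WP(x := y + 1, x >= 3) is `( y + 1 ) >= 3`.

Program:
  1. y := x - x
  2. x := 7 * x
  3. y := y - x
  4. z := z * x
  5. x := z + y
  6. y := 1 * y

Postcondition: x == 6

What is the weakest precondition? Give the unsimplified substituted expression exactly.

Answer: ( ( z * ( 7 * x ) ) + ( ( x - x ) - ( 7 * x ) ) ) == 6

Derivation:
post: x == 6
stmt 6: y := 1 * y  -- replace 0 occurrence(s) of y with (1 * y)
  => x == 6
stmt 5: x := z + y  -- replace 1 occurrence(s) of x with (z + y)
  => ( z + y ) == 6
stmt 4: z := z * x  -- replace 1 occurrence(s) of z with (z * x)
  => ( ( z * x ) + y ) == 6
stmt 3: y := y - x  -- replace 1 occurrence(s) of y with (y - x)
  => ( ( z * x ) + ( y - x ) ) == 6
stmt 2: x := 7 * x  -- replace 2 occurrence(s) of x with (7 * x)
  => ( ( z * ( 7 * x ) ) + ( y - ( 7 * x ) ) ) == 6
stmt 1: y := x - x  -- replace 1 occurrence(s) of y with (x - x)
  => ( ( z * ( 7 * x ) ) + ( ( x - x ) - ( 7 * x ) ) ) == 6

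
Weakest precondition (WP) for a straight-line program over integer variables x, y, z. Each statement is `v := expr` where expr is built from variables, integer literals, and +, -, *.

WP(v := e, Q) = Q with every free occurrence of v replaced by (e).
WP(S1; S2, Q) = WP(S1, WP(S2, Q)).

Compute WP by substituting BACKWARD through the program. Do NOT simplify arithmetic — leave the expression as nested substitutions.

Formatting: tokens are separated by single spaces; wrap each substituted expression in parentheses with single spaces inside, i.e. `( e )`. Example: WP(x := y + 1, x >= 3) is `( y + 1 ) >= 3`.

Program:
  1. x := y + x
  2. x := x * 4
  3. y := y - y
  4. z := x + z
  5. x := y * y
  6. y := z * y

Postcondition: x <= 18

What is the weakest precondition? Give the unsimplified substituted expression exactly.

Answer: ( ( y - y ) * ( y - y ) ) <= 18

Derivation:
post: x <= 18
stmt 6: y := z * y  -- replace 0 occurrence(s) of y with (z * y)
  => x <= 18
stmt 5: x := y * y  -- replace 1 occurrence(s) of x with (y * y)
  => ( y * y ) <= 18
stmt 4: z := x + z  -- replace 0 occurrence(s) of z with (x + z)
  => ( y * y ) <= 18
stmt 3: y := y - y  -- replace 2 occurrence(s) of y with (y - y)
  => ( ( y - y ) * ( y - y ) ) <= 18
stmt 2: x := x * 4  -- replace 0 occurrence(s) of x with (x * 4)
  => ( ( y - y ) * ( y - y ) ) <= 18
stmt 1: x := y + x  -- replace 0 occurrence(s) of x with (y + x)
  => ( ( y - y ) * ( y - y ) ) <= 18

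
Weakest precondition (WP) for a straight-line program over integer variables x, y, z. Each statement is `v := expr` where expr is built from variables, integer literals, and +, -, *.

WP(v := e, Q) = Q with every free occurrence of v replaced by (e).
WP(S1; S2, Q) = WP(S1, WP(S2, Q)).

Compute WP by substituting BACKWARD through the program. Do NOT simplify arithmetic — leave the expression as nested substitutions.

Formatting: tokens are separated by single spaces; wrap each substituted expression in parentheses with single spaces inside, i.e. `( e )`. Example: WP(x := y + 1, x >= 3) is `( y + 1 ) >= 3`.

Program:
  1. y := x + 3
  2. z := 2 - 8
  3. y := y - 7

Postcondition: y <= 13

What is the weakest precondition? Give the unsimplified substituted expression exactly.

post: y <= 13
stmt 3: y := y - 7  -- replace 1 occurrence(s) of y with (y - 7)
  => ( y - 7 ) <= 13
stmt 2: z := 2 - 8  -- replace 0 occurrence(s) of z with (2 - 8)
  => ( y - 7 ) <= 13
stmt 1: y := x + 3  -- replace 1 occurrence(s) of y with (x + 3)
  => ( ( x + 3 ) - 7 ) <= 13

Answer: ( ( x + 3 ) - 7 ) <= 13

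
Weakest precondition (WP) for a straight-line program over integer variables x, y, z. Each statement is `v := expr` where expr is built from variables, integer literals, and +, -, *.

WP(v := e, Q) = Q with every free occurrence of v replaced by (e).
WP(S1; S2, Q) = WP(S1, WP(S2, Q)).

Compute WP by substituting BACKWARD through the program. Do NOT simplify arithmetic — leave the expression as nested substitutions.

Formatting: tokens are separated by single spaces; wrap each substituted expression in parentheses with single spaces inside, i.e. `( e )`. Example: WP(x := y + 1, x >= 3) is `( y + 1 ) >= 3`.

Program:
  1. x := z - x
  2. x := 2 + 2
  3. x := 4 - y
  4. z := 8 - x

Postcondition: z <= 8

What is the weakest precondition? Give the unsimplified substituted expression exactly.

Answer: ( 8 - ( 4 - y ) ) <= 8

Derivation:
post: z <= 8
stmt 4: z := 8 - x  -- replace 1 occurrence(s) of z with (8 - x)
  => ( 8 - x ) <= 8
stmt 3: x := 4 - y  -- replace 1 occurrence(s) of x with (4 - y)
  => ( 8 - ( 4 - y ) ) <= 8
stmt 2: x := 2 + 2  -- replace 0 occurrence(s) of x with (2 + 2)
  => ( 8 - ( 4 - y ) ) <= 8
stmt 1: x := z - x  -- replace 0 occurrence(s) of x with (z - x)
  => ( 8 - ( 4 - y ) ) <= 8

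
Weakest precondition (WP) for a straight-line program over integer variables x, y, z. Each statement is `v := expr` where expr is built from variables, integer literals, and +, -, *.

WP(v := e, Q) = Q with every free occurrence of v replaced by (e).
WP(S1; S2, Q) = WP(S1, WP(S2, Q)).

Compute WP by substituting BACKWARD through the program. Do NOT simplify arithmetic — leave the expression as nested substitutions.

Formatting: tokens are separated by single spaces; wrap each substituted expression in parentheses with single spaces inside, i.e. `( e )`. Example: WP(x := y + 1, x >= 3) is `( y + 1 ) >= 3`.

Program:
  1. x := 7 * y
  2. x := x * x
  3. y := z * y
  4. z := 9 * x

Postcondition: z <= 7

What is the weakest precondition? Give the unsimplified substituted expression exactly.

post: z <= 7
stmt 4: z := 9 * x  -- replace 1 occurrence(s) of z with (9 * x)
  => ( 9 * x ) <= 7
stmt 3: y := z * y  -- replace 0 occurrence(s) of y with (z * y)
  => ( 9 * x ) <= 7
stmt 2: x := x * x  -- replace 1 occurrence(s) of x with (x * x)
  => ( 9 * ( x * x ) ) <= 7
stmt 1: x := 7 * y  -- replace 2 occurrence(s) of x with (7 * y)
  => ( 9 * ( ( 7 * y ) * ( 7 * y ) ) ) <= 7

Answer: ( 9 * ( ( 7 * y ) * ( 7 * y ) ) ) <= 7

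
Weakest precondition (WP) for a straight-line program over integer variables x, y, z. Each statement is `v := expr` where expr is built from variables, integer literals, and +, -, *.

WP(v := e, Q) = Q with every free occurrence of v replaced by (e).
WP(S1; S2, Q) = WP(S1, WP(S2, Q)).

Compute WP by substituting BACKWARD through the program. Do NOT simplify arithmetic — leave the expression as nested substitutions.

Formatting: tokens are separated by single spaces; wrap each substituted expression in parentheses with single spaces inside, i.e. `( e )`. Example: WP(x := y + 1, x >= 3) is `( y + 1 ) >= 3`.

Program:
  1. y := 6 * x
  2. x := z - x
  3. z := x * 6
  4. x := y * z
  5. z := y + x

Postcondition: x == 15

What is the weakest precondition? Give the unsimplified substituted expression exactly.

Answer: ( ( 6 * x ) * ( ( z - x ) * 6 ) ) == 15

Derivation:
post: x == 15
stmt 5: z := y + x  -- replace 0 occurrence(s) of z with (y + x)
  => x == 15
stmt 4: x := y * z  -- replace 1 occurrence(s) of x with (y * z)
  => ( y * z ) == 15
stmt 3: z := x * 6  -- replace 1 occurrence(s) of z with (x * 6)
  => ( y * ( x * 6 ) ) == 15
stmt 2: x := z - x  -- replace 1 occurrence(s) of x with (z - x)
  => ( y * ( ( z - x ) * 6 ) ) == 15
stmt 1: y := 6 * x  -- replace 1 occurrence(s) of y with (6 * x)
  => ( ( 6 * x ) * ( ( z - x ) * 6 ) ) == 15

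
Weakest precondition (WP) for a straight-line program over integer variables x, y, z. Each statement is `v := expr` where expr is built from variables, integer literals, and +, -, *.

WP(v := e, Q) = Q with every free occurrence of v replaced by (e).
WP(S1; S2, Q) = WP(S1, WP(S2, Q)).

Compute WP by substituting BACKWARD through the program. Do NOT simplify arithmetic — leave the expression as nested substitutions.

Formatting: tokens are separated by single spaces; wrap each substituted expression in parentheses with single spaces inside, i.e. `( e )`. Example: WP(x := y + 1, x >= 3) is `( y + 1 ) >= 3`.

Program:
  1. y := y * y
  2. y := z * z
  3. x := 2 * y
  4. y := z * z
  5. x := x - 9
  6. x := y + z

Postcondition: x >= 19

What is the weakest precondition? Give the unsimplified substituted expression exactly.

Answer: ( ( z * z ) + z ) >= 19

Derivation:
post: x >= 19
stmt 6: x := y + z  -- replace 1 occurrence(s) of x with (y + z)
  => ( y + z ) >= 19
stmt 5: x := x - 9  -- replace 0 occurrence(s) of x with (x - 9)
  => ( y + z ) >= 19
stmt 4: y := z * z  -- replace 1 occurrence(s) of y with (z * z)
  => ( ( z * z ) + z ) >= 19
stmt 3: x := 2 * y  -- replace 0 occurrence(s) of x with (2 * y)
  => ( ( z * z ) + z ) >= 19
stmt 2: y := z * z  -- replace 0 occurrence(s) of y with (z * z)
  => ( ( z * z ) + z ) >= 19
stmt 1: y := y * y  -- replace 0 occurrence(s) of y with (y * y)
  => ( ( z * z ) + z ) >= 19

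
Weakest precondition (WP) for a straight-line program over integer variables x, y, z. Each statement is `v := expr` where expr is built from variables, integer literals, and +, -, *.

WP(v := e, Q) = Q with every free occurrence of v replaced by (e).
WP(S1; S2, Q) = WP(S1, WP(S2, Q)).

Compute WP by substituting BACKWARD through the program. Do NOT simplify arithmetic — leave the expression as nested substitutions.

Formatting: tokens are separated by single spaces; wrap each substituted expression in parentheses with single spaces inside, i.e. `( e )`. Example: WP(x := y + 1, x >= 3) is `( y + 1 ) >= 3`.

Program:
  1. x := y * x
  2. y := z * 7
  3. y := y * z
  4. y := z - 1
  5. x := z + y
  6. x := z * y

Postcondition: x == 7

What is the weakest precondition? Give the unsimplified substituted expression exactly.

Answer: ( z * ( z - 1 ) ) == 7

Derivation:
post: x == 7
stmt 6: x := z * y  -- replace 1 occurrence(s) of x with (z * y)
  => ( z * y ) == 7
stmt 5: x := z + y  -- replace 0 occurrence(s) of x with (z + y)
  => ( z * y ) == 7
stmt 4: y := z - 1  -- replace 1 occurrence(s) of y with (z - 1)
  => ( z * ( z - 1 ) ) == 7
stmt 3: y := y * z  -- replace 0 occurrence(s) of y with (y * z)
  => ( z * ( z - 1 ) ) == 7
stmt 2: y := z * 7  -- replace 0 occurrence(s) of y with (z * 7)
  => ( z * ( z - 1 ) ) == 7
stmt 1: x := y * x  -- replace 0 occurrence(s) of x with (y * x)
  => ( z * ( z - 1 ) ) == 7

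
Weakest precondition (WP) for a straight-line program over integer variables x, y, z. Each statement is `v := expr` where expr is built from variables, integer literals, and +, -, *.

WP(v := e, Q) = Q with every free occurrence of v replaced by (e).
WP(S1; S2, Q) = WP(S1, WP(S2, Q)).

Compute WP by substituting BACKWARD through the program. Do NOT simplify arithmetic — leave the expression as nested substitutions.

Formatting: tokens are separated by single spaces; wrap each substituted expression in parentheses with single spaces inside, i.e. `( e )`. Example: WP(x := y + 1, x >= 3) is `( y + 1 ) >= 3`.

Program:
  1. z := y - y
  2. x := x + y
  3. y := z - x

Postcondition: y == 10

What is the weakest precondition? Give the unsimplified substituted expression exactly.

post: y == 10
stmt 3: y := z - x  -- replace 1 occurrence(s) of y with (z - x)
  => ( z - x ) == 10
stmt 2: x := x + y  -- replace 1 occurrence(s) of x with (x + y)
  => ( z - ( x + y ) ) == 10
stmt 1: z := y - y  -- replace 1 occurrence(s) of z with (y - y)
  => ( ( y - y ) - ( x + y ) ) == 10

Answer: ( ( y - y ) - ( x + y ) ) == 10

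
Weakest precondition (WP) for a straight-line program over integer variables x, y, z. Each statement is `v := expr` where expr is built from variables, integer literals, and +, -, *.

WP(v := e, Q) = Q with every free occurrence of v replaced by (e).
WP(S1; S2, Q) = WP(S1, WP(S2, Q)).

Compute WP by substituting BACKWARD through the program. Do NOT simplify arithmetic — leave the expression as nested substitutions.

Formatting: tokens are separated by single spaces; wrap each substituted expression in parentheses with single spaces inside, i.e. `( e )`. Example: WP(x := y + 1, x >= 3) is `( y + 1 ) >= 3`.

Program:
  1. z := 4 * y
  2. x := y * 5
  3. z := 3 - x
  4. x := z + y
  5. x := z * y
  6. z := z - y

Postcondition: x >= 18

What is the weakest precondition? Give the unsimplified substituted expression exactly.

Answer: ( ( 3 - ( y * 5 ) ) * y ) >= 18

Derivation:
post: x >= 18
stmt 6: z := z - y  -- replace 0 occurrence(s) of z with (z - y)
  => x >= 18
stmt 5: x := z * y  -- replace 1 occurrence(s) of x with (z * y)
  => ( z * y ) >= 18
stmt 4: x := z + y  -- replace 0 occurrence(s) of x with (z + y)
  => ( z * y ) >= 18
stmt 3: z := 3 - x  -- replace 1 occurrence(s) of z with (3 - x)
  => ( ( 3 - x ) * y ) >= 18
stmt 2: x := y * 5  -- replace 1 occurrence(s) of x with (y * 5)
  => ( ( 3 - ( y * 5 ) ) * y ) >= 18
stmt 1: z := 4 * y  -- replace 0 occurrence(s) of z with (4 * y)
  => ( ( 3 - ( y * 5 ) ) * y ) >= 18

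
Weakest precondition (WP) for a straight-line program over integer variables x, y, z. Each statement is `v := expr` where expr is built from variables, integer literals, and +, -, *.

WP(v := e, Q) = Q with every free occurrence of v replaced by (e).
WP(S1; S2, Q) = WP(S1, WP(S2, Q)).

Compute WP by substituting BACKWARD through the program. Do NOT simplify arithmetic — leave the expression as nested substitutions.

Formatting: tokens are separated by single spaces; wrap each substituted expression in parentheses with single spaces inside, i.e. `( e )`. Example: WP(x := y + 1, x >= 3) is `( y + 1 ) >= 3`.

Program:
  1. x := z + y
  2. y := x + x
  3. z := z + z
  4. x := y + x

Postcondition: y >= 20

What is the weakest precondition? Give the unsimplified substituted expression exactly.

Answer: ( ( z + y ) + ( z + y ) ) >= 20

Derivation:
post: y >= 20
stmt 4: x := y + x  -- replace 0 occurrence(s) of x with (y + x)
  => y >= 20
stmt 3: z := z + z  -- replace 0 occurrence(s) of z with (z + z)
  => y >= 20
stmt 2: y := x + x  -- replace 1 occurrence(s) of y with (x + x)
  => ( x + x ) >= 20
stmt 1: x := z + y  -- replace 2 occurrence(s) of x with (z + y)
  => ( ( z + y ) + ( z + y ) ) >= 20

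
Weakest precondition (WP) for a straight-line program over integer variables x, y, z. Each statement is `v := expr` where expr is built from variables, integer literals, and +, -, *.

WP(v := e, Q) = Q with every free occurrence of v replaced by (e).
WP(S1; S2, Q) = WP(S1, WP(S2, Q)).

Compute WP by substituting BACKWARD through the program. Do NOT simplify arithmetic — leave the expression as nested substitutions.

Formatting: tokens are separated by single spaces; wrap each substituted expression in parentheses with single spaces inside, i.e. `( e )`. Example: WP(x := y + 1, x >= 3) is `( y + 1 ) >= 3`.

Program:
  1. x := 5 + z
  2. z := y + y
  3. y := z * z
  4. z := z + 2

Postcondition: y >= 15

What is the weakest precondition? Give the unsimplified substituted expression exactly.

Answer: ( ( y + y ) * ( y + y ) ) >= 15

Derivation:
post: y >= 15
stmt 4: z := z + 2  -- replace 0 occurrence(s) of z with (z + 2)
  => y >= 15
stmt 3: y := z * z  -- replace 1 occurrence(s) of y with (z * z)
  => ( z * z ) >= 15
stmt 2: z := y + y  -- replace 2 occurrence(s) of z with (y + y)
  => ( ( y + y ) * ( y + y ) ) >= 15
stmt 1: x := 5 + z  -- replace 0 occurrence(s) of x with (5 + z)
  => ( ( y + y ) * ( y + y ) ) >= 15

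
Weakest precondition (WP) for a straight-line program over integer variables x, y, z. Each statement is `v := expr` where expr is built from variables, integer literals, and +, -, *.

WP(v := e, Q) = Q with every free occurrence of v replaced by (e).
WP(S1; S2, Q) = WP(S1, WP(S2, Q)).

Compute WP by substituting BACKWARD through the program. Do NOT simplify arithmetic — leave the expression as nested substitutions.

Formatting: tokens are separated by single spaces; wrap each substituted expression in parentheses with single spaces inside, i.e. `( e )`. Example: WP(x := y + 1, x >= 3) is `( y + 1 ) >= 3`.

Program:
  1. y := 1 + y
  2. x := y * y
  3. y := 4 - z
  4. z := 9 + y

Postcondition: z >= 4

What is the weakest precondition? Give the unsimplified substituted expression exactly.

post: z >= 4
stmt 4: z := 9 + y  -- replace 1 occurrence(s) of z with (9 + y)
  => ( 9 + y ) >= 4
stmt 3: y := 4 - z  -- replace 1 occurrence(s) of y with (4 - z)
  => ( 9 + ( 4 - z ) ) >= 4
stmt 2: x := y * y  -- replace 0 occurrence(s) of x with (y * y)
  => ( 9 + ( 4 - z ) ) >= 4
stmt 1: y := 1 + y  -- replace 0 occurrence(s) of y with (1 + y)
  => ( 9 + ( 4 - z ) ) >= 4

Answer: ( 9 + ( 4 - z ) ) >= 4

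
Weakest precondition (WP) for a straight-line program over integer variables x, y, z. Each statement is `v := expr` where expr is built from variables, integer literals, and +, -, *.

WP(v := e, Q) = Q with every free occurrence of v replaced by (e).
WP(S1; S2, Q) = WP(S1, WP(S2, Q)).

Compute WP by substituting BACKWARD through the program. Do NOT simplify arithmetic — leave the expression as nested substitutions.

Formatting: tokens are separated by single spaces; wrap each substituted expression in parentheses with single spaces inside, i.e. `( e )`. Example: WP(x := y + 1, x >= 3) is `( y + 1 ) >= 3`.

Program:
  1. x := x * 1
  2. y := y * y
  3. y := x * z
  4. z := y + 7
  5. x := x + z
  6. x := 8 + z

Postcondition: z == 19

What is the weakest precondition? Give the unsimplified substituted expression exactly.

post: z == 19
stmt 6: x := 8 + z  -- replace 0 occurrence(s) of x with (8 + z)
  => z == 19
stmt 5: x := x + z  -- replace 0 occurrence(s) of x with (x + z)
  => z == 19
stmt 4: z := y + 7  -- replace 1 occurrence(s) of z with (y + 7)
  => ( y + 7 ) == 19
stmt 3: y := x * z  -- replace 1 occurrence(s) of y with (x * z)
  => ( ( x * z ) + 7 ) == 19
stmt 2: y := y * y  -- replace 0 occurrence(s) of y with (y * y)
  => ( ( x * z ) + 7 ) == 19
stmt 1: x := x * 1  -- replace 1 occurrence(s) of x with (x * 1)
  => ( ( ( x * 1 ) * z ) + 7 ) == 19

Answer: ( ( ( x * 1 ) * z ) + 7 ) == 19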